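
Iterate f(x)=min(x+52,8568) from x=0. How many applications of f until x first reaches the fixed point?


Step 1: x=0, cap=8568, increment=52
Step 2: x grows by 52 each step until capped at 8568; fixed point is x=8568
Step 3: iterations = ceil(8568/52) = 165

165


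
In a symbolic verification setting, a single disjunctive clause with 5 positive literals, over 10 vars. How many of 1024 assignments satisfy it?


Step 1: Total=2^10=1024
Step 2: Unsat when all 5 false: 2^5=32
Step 3: Sat=1024-32=992

992


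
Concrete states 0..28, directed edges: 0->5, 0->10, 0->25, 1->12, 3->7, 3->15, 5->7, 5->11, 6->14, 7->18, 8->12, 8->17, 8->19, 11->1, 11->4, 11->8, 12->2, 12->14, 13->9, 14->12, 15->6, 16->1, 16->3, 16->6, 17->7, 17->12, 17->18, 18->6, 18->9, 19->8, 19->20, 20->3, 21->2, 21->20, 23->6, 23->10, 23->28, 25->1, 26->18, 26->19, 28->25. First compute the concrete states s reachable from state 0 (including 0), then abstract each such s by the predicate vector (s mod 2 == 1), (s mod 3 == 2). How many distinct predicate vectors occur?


BFS from 0:
Concrete reachable: {0, 1, 2, 3, 4, 5, 6, 7, 8, 9, 10, 11, 12, 14, 15, 17, 18, 19, 20, 25}
Abstract via predicates (s mod 2 == 1), (s mod 3 == 2):
  (0,0) <- {0, 4, 6, 10, 12, 18}
  (0,1) <- {2, 8, 14, 20}
  (1,0) <- {1, 3, 7, 9, 15, 19, 25}
  (1,1) <- {5, 11, 17}
Distinct abstract states = 4

4


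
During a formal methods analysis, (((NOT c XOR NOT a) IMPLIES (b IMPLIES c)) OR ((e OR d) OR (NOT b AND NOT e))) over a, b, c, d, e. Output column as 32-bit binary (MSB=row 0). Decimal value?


Formula: (((NOT c XOR NOT a) IMPLIES (b IMPLIES c)) OR ((e OR d) OR (NOT b AND NOT e))) over a, b, c, d, e (32 rows)
Evaluate each row (bits = a,b,c,d,e, MSB first):
  row 0 [00000]: (((NOT 0 XOR NOT 0) IMPLIES (0 IMPLIES 0)) OR ((0 OR 0) OR (NOT 0 AND NOT 0))) -> 1
  row 1 [00001]: (((NOT 0 XOR NOT 0) IMPLIES (0 IMPLIES 0)) OR ((1 OR 0) OR (NOT 0 AND NOT 1))) -> 1
  row 2 [00010]: (((NOT 0 XOR NOT 0) IMPLIES (0 IMPLIES 0)) OR ((0 OR 1) OR (NOT 0 AND NOT 0))) -> 1
  row 3 [00011]: (((NOT 0 XOR NOT 0) IMPLIES (0 IMPLIES 0)) OR ((1 OR 1) OR (NOT 0 AND NOT 1))) -> 1
  row 4 [00100]: (((NOT 1 XOR NOT 0) IMPLIES (0 IMPLIES 1)) OR ((0 OR 0) OR (NOT 0 AND NOT 0))) -> 1
  row 5 [00101]: (((NOT 1 XOR NOT 0) IMPLIES (0 IMPLIES 1)) OR ((1 OR 0) OR (NOT 0 AND NOT 1))) -> 1
  row 6 [00110]: (((NOT 1 XOR NOT 0) IMPLIES (0 IMPLIES 1)) OR ((0 OR 1) OR (NOT 0 AND NOT 0))) -> 1
  row 7 [00111]: (((NOT 1 XOR NOT 0) IMPLIES (0 IMPLIES 1)) OR ((1 OR 1) OR (NOT 0 AND NOT 1))) -> 1
  row 8 [01000]: (((NOT 0 XOR NOT 0) IMPLIES (1 IMPLIES 0)) OR ((0 OR 0) OR (NOT 1 AND NOT 0))) -> 1
  row 9 [01001]: (((NOT 0 XOR NOT 0) IMPLIES (1 IMPLIES 0)) OR ((1 OR 0) OR (NOT 1 AND NOT 1))) -> 1
  row 10 [01010]: (((NOT 0 XOR NOT 0) IMPLIES (1 IMPLIES 0)) OR ((0 OR 1) OR (NOT 1 AND NOT 0))) -> 1
  row 11 [01011]: (((NOT 0 XOR NOT 0) IMPLIES (1 IMPLIES 0)) OR ((1 OR 1) OR (NOT 1 AND NOT 1))) -> 1
  row 12 [01100]: (((NOT 1 XOR NOT 0) IMPLIES (1 IMPLIES 1)) OR ((0 OR 0) OR (NOT 1 AND NOT 0))) -> 1
  row 13 [01101]: (((NOT 1 XOR NOT 0) IMPLIES (1 IMPLIES 1)) OR ((1 OR 0) OR (NOT 1 AND NOT 1))) -> 1
  row 14 [01110]: (((NOT 1 XOR NOT 0) IMPLIES (1 IMPLIES 1)) OR ((0 OR 1) OR (NOT 1 AND NOT 0))) -> 1
  row 15 [01111]: (((NOT 1 XOR NOT 0) IMPLIES (1 IMPLIES 1)) OR ((1 OR 1) OR (NOT 1 AND NOT 1))) -> 1
  row 16 [10000]: (((NOT 0 XOR NOT 1) IMPLIES (0 IMPLIES 0)) OR ((0 OR 0) OR (NOT 0 AND NOT 0))) -> 1
  row 17 [10001]: (((NOT 0 XOR NOT 1) IMPLIES (0 IMPLIES 0)) OR ((1 OR 0) OR (NOT 0 AND NOT 1))) -> 1
  row 18 [10010]: (((NOT 0 XOR NOT 1) IMPLIES (0 IMPLIES 0)) OR ((0 OR 1) OR (NOT 0 AND NOT 0))) -> 1
  row 19 [10011]: (((NOT 0 XOR NOT 1) IMPLIES (0 IMPLIES 0)) OR ((1 OR 1) OR (NOT 0 AND NOT 1))) -> 1
  row 20 [10100]: (((NOT 1 XOR NOT 1) IMPLIES (0 IMPLIES 1)) OR ((0 OR 0) OR (NOT 0 AND NOT 0))) -> 1
  row 21 [10101]: (((NOT 1 XOR NOT 1) IMPLIES (0 IMPLIES 1)) OR ((1 OR 0) OR (NOT 0 AND NOT 1))) -> 1
  row 22 [10110]: (((NOT 1 XOR NOT 1) IMPLIES (0 IMPLIES 1)) OR ((0 OR 1) OR (NOT 0 AND NOT 0))) -> 1
  row 23 [10111]: (((NOT 1 XOR NOT 1) IMPLIES (0 IMPLIES 1)) OR ((1 OR 1) OR (NOT 0 AND NOT 1))) -> 1
  row 24 [11000]: (((NOT 0 XOR NOT 1) IMPLIES (1 IMPLIES 0)) OR ((0 OR 0) OR (NOT 1 AND NOT 0))) -> 0
  row 25 [11001]: (((NOT 0 XOR NOT 1) IMPLIES (1 IMPLIES 0)) OR ((1 OR 0) OR (NOT 1 AND NOT 1))) -> 1
  row 26 [11010]: (((NOT 0 XOR NOT 1) IMPLIES (1 IMPLIES 0)) OR ((0 OR 1) OR (NOT 1 AND NOT 0))) -> 1
  row 27 [11011]: (((NOT 0 XOR NOT 1) IMPLIES (1 IMPLIES 0)) OR ((1 OR 1) OR (NOT 1 AND NOT 1))) -> 1
  row 28 [11100]: (((NOT 1 XOR NOT 1) IMPLIES (1 IMPLIES 1)) OR ((0 OR 0) OR (NOT 1 AND NOT 0))) -> 1
  row 29 [11101]: (((NOT 1 XOR NOT 1) IMPLIES (1 IMPLIES 1)) OR ((1 OR 0) OR (NOT 1 AND NOT 1))) -> 1
  row 30 [11110]: (((NOT 1 XOR NOT 1) IMPLIES (1 IMPLIES 1)) OR ((0 OR 1) OR (NOT 1 AND NOT 0))) -> 1
  row 31 [11111]: (((NOT 1 XOR NOT 1) IMPLIES (1 IMPLIES 1)) OR ((1 OR 1) OR (NOT 1 AND NOT 1))) -> 1
Full result column, 4 rows per line (a,b,c fixed per line; d,e runs 00..11 left to right):
  rows 0-3 [a,b,c=000]: 1111  = hex F
  rows 4-7 [a,b,c=001]: 1111  = hex F
  rows 8-11 [a,b,c=010]: 1111  = hex F
  rows 12-15 [a,b,c=011]: 1111  = hex F
  rows 16-19 [a,b,c=100]: 1111  = hex F
  rows 20-23 [a,b,c=101]: 1111  = hex F
  rows 24-27 [a,b,c=110]: 0111  = hex 7
  rows 28-31 [a,b,c=111]: 1111  = hex F
Output column (row 0 .. row 31) = 11111111111111111111111101111111
Output column grouped in 4s = 1111 1111 1111 1111 1111 1111 0111 1111 = 0xFFFFFF7F
Convert to decimal digit by digit (value = value*16 + digit):
  F -> 15
  15*16 + 15 (F) = 255
  255*16 + 15 (F) = 4095
  4095*16 + 15 (F) = 65535
  65535*16 + 15 (F) = 1048575
  1048575*16 + 15 (F) = 16777215
  16777215*16 + 7 = 268435447
  268435447*16 + 15 (F) = 4294967167
Decimal = 4294967167

4294967167


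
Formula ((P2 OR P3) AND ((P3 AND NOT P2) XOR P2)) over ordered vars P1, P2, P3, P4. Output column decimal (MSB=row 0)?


Formula: ((P2 OR P3) AND ((P3 AND NOT P2) XOR P2)) over P1, P2, P3, P4 (16 rows)
Evaluate each row (bits = P1,P2,P3,P4, MSB first):
  row 0 [0000]: ((0 OR 0) AND ((0 AND NOT 0) XOR 0)) -> 0
  row 1 [0001]: ((0 OR 0) AND ((0 AND NOT 0) XOR 0)) -> 0
  row 2 [0010]: ((0 OR 1) AND ((1 AND NOT 0) XOR 0)) -> 1
  row 3 [0011]: ((0 OR 1) AND ((1 AND NOT 0) XOR 0)) -> 1
  row 4 [0100]: ((1 OR 0) AND ((0 AND NOT 1) XOR 1)) -> 1
  row 5 [0101]: ((1 OR 0) AND ((0 AND NOT 1) XOR 1)) -> 1
  row 6 [0110]: ((1 OR 1) AND ((1 AND NOT 1) XOR 1)) -> 1
  row 7 [0111]: ((1 OR 1) AND ((1 AND NOT 1) XOR 1)) -> 1
  row 8 [1000]: ((0 OR 0) AND ((0 AND NOT 0) XOR 0)) -> 0
  row 9 [1001]: ((0 OR 0) AND ((0 AND NOT 0) XOR 0)) -> 0
  row 10 [1010]: ((0 OR 1) AND ((1 AND NOT 0) XOR 0)) -> 1
  row 11 [1011]: ((0 OR 1) AND ((1 AND NOT 0) XOR 0)) -> 1
  row 12 [1100]: ((1 OR 0) AND ((0 AND NOT 1) XOR 1)) -> 1
  row 13 [1101]: ((1 OR 0) AND ((0 AND NOT 1) XOR 1)) -> 1
  row 14 [1110]: ((1 OR 1) AND ((1 AND NOT 1) XOR 1)) -> 1
  row 15 [1111]: ((1 OR 1) AND ((1 AND NOT 1) XOR 1)) -> 1
Full result column, 4 rows per line (P1,P2 fixed per line; P3,P4 runs 00..11 left to right):
  rows 0-3 [P1,P2=00]: 0011  = hex 3
  rows 4-7 [P1,P2=01]: 1111  = hex F
  rows 8-11 [P1,P2=10]: 0011  = hex 3
  rows 12-15 [P1,P2=11]: 1111  = hex F
Output column (row 0 .. row 15) = 0011111100111111
Output column grouped in 4s = 0011 1111 0011 1111 = 0x3F3F
Convert to decimal digit by digit (value = value*16 + digit):
  3 -> 3
  3*16 + 15 (F) = 63
  63*16 + 3 = 1011
  1011*16 + 15 (F) = 16191
Decimal = 16191

16191


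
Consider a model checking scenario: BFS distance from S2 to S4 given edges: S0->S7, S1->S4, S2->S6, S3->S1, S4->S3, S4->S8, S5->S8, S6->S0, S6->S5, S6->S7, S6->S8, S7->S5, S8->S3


BFS layer-by-layer from S2:
  dist 0: {S2}
  dist 1: {S6}
  dist 2: {S0, S5, S7, S8}
  dist 3: {S3}
  dist 4: {S1}
  dist 5: {S4}
  -> S4 reached at distance 5
Shortest path length = 5

5


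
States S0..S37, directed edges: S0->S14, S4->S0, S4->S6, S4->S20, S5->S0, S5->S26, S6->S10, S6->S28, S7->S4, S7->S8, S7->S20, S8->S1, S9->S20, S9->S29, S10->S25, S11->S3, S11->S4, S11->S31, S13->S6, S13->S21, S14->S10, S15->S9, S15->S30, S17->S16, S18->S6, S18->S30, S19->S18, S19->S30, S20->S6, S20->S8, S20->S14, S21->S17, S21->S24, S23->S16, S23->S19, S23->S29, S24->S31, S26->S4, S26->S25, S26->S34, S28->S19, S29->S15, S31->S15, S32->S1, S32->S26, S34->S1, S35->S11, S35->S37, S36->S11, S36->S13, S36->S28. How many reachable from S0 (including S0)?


BFS from S0:
  layer 0: {S0}
  layer 1: {S14}
  layer 2: {S10}
  layer 3: {S25}
Reachable set: {S0, S10, S14, S25}
Count = 4

4


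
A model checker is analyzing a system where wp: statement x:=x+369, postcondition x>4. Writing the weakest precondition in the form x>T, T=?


Formula: wp(x:=E, P) = P[E/x] (substitute E for x in postcondition)
Step 1: Postcondition: x>4
Step 2: Substitute x+369 for x: x+369>4
Step 3: Solve for x: x > 4-369 = -365

-365


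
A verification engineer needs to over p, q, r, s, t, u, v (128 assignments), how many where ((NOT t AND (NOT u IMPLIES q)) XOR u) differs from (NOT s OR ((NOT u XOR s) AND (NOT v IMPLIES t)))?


F1 = ((NOT t AND (NOT u IMPLIES q)) XOR u)
F2 = (NOT s OR ((NOT u XOR s) AND (NOT v IMPLIES t)))
Evaluate both on each of 128 rows (bits = p,q,r,s,t,u,v):
  row 0 [0000000]: F1=0 F2=1 (differ) -> 1
  row 1 [0000001]: F1=0 F2=1 (differ) -> 1
  row 2 [0000010]: F1=0 F2=1 (differ) -> 1
  row 3 [0000011]: F1=0 F2=1 (differ) -> 1
  row 4 [0000100]: F1=0 F2=1 (differ) -> 1
  (every remaining row is evaluated the same way; all 128 results are listed next)
Full result column, 8 rows per line (p,q,r,s fixed per line; t,u,v runs 000..111 left to right):
  rows 0-7 [p,q,r,s=0000]: 11111100  (ones: 6)
  rows 8-15 [p,q,r,s=0001]: 00010000  (ones: 1)
  rows 16-23 [p,q,r,s=0010]: 11111100  (ones: 6)
  rows 24-31 [p,q,r,s=0011]: 00010000  (ones: 1)
  rows 32-39 [p,q,r,s=0100]: 00111100  (ones: 4)
  rows 40-47 [p,q,r,s=0101]: 11010000  (ones: 3)
  rows 48-55 [p,q,r,s=0110]: 00111100  (ones: 4)
  rows 56-63 [p,q,r,s=0111]: 11010000  (ones: 3)
  rows 64-71 [p,q,r,s=1000]: 11111100  (ones: 6)
  rows 72-79 [p,q,r,s=1001]: 00010000  (ones: 1)
  rows 80-87 [p,q,r,s=1010]: 11111100  (ones: 6)
  rows 88-95 [p,q,r,s=1011]: 00010000  (ones: 1)
  rows 96-103 [p,q,r,s=1100]: 00111100  (ones: 4)
  rows 104-111 [p,q,r,s=1101]: 11010000  (ones: 3)
  rows 112-119 [p,q,r,s=1110]: 00111100  (ones: 4)
  rows 120-127 [p,q,r,s=1111]: 11010000  (ones: 3)
Disagreements = 6+1+6+1+4+3+4+3+6+1+6+1+4+3+4+3 = 56

56


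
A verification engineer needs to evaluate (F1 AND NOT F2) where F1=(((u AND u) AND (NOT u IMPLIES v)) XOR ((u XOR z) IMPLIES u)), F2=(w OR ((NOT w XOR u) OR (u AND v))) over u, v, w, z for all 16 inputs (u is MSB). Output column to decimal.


F1 = (((u AND u) AND (NOT u IMPLIES v)) XOR ((u XOR z) IMPLIES u))
F2 = (w OR ((NOT w XOR u) OR (u AND v)))
Counterexample to F1=>F2 is where F1=1 and F2=0.
Evaluate each row (bits = u,v,w,z, MSB first):
  row 0 [0000]: F1=1 F2=1 -> F1&~F2 -> 0
  row 1 [0001]: F1=0 F2=1 -> F1&~F2 -> 0
  row 2 [0010]: F1=1 F2=1 -> F1&~F2 -> 0
  row 3 [0011]: F1=0 F2=1 -> F1&~F2 -> 0
  row 4 [0100]: F1=1 F2=1 -> F1&~F2 -> 0
  row 5 [0101]: F1=0 F2=1 -> F1&~F2 -> 0
  row 6 [0110]: F1=1 F2=1 -> F1&~F2 -> 0
  row 7 [0111]: F1=0 F2=1 -> F1&~F2 -> 0
  row 8 [1000]: F1=0 F2=0 -> F1&~F2 -> 0
  row 9 [1001]: F1=0 F2=0 -> F1&~F2 -> 0
  row 10 [1010]: F1=0 F2=1 -> F1&~F2 -> 0
  row 11 [1011]: F1=0 F2=1 -> F1&~F2 -> 0
  row 12 [1100]: F1=0 F2=1 -> F1&~F2 -> 0
  row 13 [1101]: F1=0 F2=1 -> F1&~F2 -> 0
  row 14 [1110]: F1=0 F2=1 -> F1&~F2 -> 0
  row 15 [1111]: F1=0 F2=1 -> F1&~F2 -> 0
Full result column, 4 rows per line (u,v fixed per line; w,z runs 00..11 left to right):
  rows 0-3 [u,v=00]: 0000  = hex 0
  rows 4-7 [u,v=01]: 0000  = hex 0
  rows 8-11 [u,v=10]: 0000  = hex 0
  rows 12-15 [u,v=11]: 0000  = hex 0
Counterexample vector (row 0 .. row 15) = 0000000000000000
Output column grouped in 4s = 0000 0000 0000 0000 = 0x0000
Convert to decimal digit by digit (value = value*16 + digit):
  0 -> 0
  0*16 + 0 = 0
  0*16 + 0 = 0
  0*16 + 0 = 0
Decimal = 0

0


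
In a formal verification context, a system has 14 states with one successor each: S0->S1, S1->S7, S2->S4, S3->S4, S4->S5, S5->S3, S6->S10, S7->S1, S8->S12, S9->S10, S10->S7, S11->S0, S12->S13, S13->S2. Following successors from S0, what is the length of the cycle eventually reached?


Trace from S0 until a state repeats:
  S0 -> S1 -> S7 -> S1
S1 first seen at step 1, revisited at step 3.
Cycle length = 3 - 1 = 2

2


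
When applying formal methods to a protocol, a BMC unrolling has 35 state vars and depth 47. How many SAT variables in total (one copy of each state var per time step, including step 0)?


BMC unrolls to depth k, creating one copy of each state var for steps 0..k.
Step count = 47 + 1 = 48 (steps 0 through 47)
Vars per step = 35
Total = 35 * 48 = 1680

1680


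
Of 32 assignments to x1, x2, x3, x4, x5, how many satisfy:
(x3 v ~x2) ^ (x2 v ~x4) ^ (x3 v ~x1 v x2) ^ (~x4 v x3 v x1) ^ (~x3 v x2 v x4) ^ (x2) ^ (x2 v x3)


CNF with 7 clauses over 5 vars (32 assignments).
An assignment satisfies CNF iff every clause has >=1 true literal.
Check each row (bits = x1,x2,x3,x4,x5; clause T/F shown):
  row 0 [00000]: clauses=TTTTTFF -> 0
  row 1 [00001]: clauses=TTTTTFF -> 0
  row 2 [00010]: clauses=TFTFTFF -> 0
  row 3 [00011]: clauses=TFTFTFF -> 0
  row 4 [00100]: clauses=TTTTFFT -> 0
  row 5 [00101]: clauses=TTTTFFT -> 0
  row 6 [00110]: clauses=TFTTTFT -> 0
  row 7 [00111]: clauses=TFTTTFT -> 0
  row 8 [01000]: clauses=FTTTTTT -> 0
  row 9 [01001]: clauses=FTTTTTT -> 0
  row 10 [01010]: clauses=FTTFTTT -> 0
  row 11 [01011]: clauses=FTTFTTT -> 0
  row 12 [01100]: clauses=TTTTTTT -> 1
  row 13 [01101]: clauses=TTTTTTT -> 1
  row 14 [01110]: clauses=TTTTTTT -> 1
  row 15 [01111]: clauses=TTTTTTT -> 1
  row 16 [10000]: clauses=TTFTTFF -> 0
  row 17 [10001]: clauses=TTFTTFF -> 0
  row 18 [10010]: clauses=TFFTTFF -> 0
  row 19 [10011]: clauses=TFFTTFF -> 0
  row 20 [10100]: clauses=TTTTFFT -> 0
  row 21 [10101]: clauses=TTTTFFT -> 0
  row 22 [10110]: clauses=TFTTTFT -> 0
  row 23 [10111]: clauses=TFTTTFT -> 0
  row 24 [11000]: clauses=FTTTTTT -> 0
  row 25 [11001]: clauses=FTTTTTT -> 0
  row 26 [11010]: clauses=FTTTTTT -> 0
  row 27 [11011]: clauses=FTTTTTT -> 0
  row 28 [11100]: clauses=TTTTTTT -> 1
  row 29 [11101]: clauses=TTTTTTT -> 1
  row 30 [11110]: clauses=TTTTTTT -> 1
  row 31 [11111]: clauses=TTTTTTT -> 1
Full result column, 8 rows per line (x1,x2 fixed per line; x3,x4,x5 runs 000..111 left to right):
  rows 0-7 [x1,x2=00]: 00000000  (ones: 0)
  rows 8-15 [x1,x2=01]: 00001111  (ones: 4)
  rows 16-23 [x1,x2=10]: 00000000  (ones: 0)
  rows 24-31 [x1,x2=11]: 00001111  (ones: 4)
Satisfying assignments = 0+4+0+4 = 8

8


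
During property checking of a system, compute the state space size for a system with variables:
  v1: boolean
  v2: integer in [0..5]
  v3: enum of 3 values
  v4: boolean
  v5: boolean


State space = product of domain sizes of all variables.
Domain sizes:
  v1 (boolean): 2
  v2 (integer in [0..5]): 6
  v3 (enum of 3 values): 3
  v4 (boolean): 2
  v5 (boolean): 2
Product = 2 * 6 * 3 * 2 * 2 = 144

144


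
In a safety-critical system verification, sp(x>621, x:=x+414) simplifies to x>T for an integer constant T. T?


Formula: sp(P, x:=E) = exists old_x. (x = E[old_x/x]) AND P[old_x/x] (old_x is the value of x before the assignment; eliminate old_x by solving x = E[old_x/x] for old_x)
Step 1: Precondition P: x>621, i.e. old_x > 621
Step 2: Assignment gives x = old_x + 414, so old_x = x - 414
Step 3: Substitute into P: x - 414 > 621
Step 4: Simplify: x > 621+414 = 1035

1035


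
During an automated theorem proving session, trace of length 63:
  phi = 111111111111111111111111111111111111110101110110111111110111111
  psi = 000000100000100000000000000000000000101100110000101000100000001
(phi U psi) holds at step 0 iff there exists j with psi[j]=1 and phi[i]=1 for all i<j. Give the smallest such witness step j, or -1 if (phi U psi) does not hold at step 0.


(phi U psi) at 0: need smallest j with psi[j]=1 and phi[i]=1 for all i in [0,j).
Scan from step 0:
  step 0: phi=1, psi=0 -> continue
  step 1: phi=1, psi=0 -> continue
  step 2: phi=1, psi=0 -> continue
  step 3: phi=1, psi=0 -> continue
  step 6: psi=1 and phi held for [0,6) -> witness found
Witness step = 6

6


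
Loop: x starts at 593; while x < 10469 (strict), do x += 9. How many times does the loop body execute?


Step 1: x goes from 593 toward 10469 by 9; the body runs while x<10469, so iterations = ceil((bound-start)/step)
Step 2: Distance=9876
Step 3: ceil(9876/9)=1098

1098


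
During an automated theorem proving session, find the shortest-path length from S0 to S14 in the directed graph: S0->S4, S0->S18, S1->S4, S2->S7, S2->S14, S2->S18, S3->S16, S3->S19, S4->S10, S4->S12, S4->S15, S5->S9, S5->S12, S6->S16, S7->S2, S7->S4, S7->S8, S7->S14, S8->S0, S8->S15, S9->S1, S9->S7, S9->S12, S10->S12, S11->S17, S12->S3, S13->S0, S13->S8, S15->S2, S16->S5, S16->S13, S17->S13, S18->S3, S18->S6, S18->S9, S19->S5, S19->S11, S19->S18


BFS layer-by-layer from S0:
  dist 0: {S0}
  dist 1: {S4, S18}
  dist 2: {S3, S6, S9, S10, S12, S15}
  dist 3: {S1, S2, S7, S16, S19}
  dist 4: {S5, S8, S11, S13, S14}
  -> S14 reached at distance 4
Shortest path length = 4

4


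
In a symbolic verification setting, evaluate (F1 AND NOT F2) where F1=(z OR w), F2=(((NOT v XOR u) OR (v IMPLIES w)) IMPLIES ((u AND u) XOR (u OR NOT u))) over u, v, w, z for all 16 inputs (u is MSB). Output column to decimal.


F1 = (z OR w)
F2 = (((NOT v XOR u) OR (v IMPLIES w)) IMPLIES ((u AND u) XOR (u OR NOT u)))
Counterexample to F1=>F2 is where F1=1 and F2=0.
Evaluate each row (bits = u,v,w,z, MSB first):
  row 0 [0000]: F1=0 F2=1 -> F1&~F2 -> 0
  row 1 [0001]: F1=1 F2=1 -> F1&~F2 -> 0
  row 2 [0010]: F1=1 F2=1 -> F1&~F2 -> 0
  row 3 [0011]: F1=1 F2=1 -> F1&~F2 -> 0
  row 4 [0100]: F1=0 F2=1 -> F1&~F2 -> 0
  row 5 [0101]: F1=1 F2=1 -> F1&~F2 -> 0
  row 6 [0110]: F1=1 F2=1 -> F1&~F2 -> 0
  row 7 [0111]: F1=1 F2=1 -> F1&~F2 -> 0
  row 8 [1000]: F1=0 F2=0 -> F1&~F2 -> 0
  row 9 [1001]: F1=1 F2=0 -> F1&~F2 -> 1
  row 10 [1010]: F1=1 F2=0 -> F1&~F2 -> 1
  row 11 [1011]: F1=1 F2=0 -> F1&~F2 -> 1
  row 12 [1100]: F1=0 F2=0 -> F1&~F2 -> 0
  row 13 [1101]: F1=1 F2=0 -> F1&~F2 -> 1
  row 14 [1110]: F1=1 F2=0 -> F1&~F2 -> 1
  row 15 [1111]: F1=1 F2=0 -> F1&~F2 -> 1
Full result column, 4 rows per line (u,v fixed per line; w,z runs 00..11 left to right):
  rows 0-3 [u,v=00]: 0000  = hex 0
  rows 4-7 [u,v=01]: 0000  = hex 0
  rows 8-11 [u,v=10]: 0111  = hex 7
  rows 12-15 [u,v=11]: 0111  = hex 7
Counterexample vector (row 0 .. row 15) = 0000000001110111
Output column grouped in 4s = 0000 0000 0111 0111 = 0x0077
Convert to decimal digit by digit (value = value*16 + digit):
  0 -> 0
  0*16 + 0 = 0
  0*16 + 7 = 7
  7*16 + 7 = 119
Decimal = 119

119


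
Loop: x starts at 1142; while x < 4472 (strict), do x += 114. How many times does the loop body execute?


Step 1: x goes from 1142 toward 4472 by 114; the body runs while x<4472, so iterations = ceil((bound-start)/step)
Step 2: Distance=3330
Step 3: ceil(3330/114)=30

30


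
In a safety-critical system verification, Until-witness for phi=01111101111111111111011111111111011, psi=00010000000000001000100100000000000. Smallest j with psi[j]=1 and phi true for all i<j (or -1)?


(phi U psi) at 0: need smallest j with psi[j]=1 and phi[i]=1 for all i in [0,j).
Scan from step 0:
  step 0: phi=0 -> phi-prefix broken from here
  step 3: psi=1 but phi already failed -> not a witness
  step 16: psi=1 but phi already failed -> not a witness
  step 20: psi=1 but phi already failed -> not a witness
  step 23: psi=1 but phi already failed -> not a witness
  end of trace: no witness -> -1
Witness step = -1

-1


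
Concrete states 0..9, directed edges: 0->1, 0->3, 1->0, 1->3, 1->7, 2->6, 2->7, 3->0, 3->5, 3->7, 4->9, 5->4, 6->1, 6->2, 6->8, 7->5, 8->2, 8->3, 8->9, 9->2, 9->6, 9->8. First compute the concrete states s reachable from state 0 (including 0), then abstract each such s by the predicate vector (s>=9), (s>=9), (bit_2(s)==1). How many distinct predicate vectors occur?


BFS from 0:
Concrete reachable: {0, 1, 2, 3, 4, 5, 6, 7, 8, 9}
Abstract via predicates (s>=9), (s>=9), (bit_2(s)==1):
  (0,0,0) <- {0, 1, 2, 3, 8}
  (0,0,1) <- {4, 5, 6, 7}
  (1,1,0) <- {9}
Distinct abstract states = 3

3


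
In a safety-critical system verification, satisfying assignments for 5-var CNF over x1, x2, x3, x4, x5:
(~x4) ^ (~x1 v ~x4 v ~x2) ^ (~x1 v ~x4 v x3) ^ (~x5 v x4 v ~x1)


CNF with 4 clauses over 5 vars (32 assignments).
An assignment satisfies CNF iff every clause has >=1 true literal.
Check each row (bits = x1,x2,x3,x4,x5; clause T/F shown):
  row 0 [00000]: clauses=TTTT -> 1
  row 1 [00001]: clauses=TTTT -> 1
  row 2 [00010]: clauses=FTTT -> 0
  row 3 [00011]: clauses=FTTT -> 0
  row 4 [00100]: clauses=TTTT -> 1
  row 5 [00101]: clauses=TTTT -> 1
  row 6 [00110]: clauses=FTTT -> 0
  row 7 [00111]: clauses=FTTT -> 0
  row 8 [01000]: clauses=TTTT -> 1
  row 9 [01001]: clauses=TTTT -> 1
  row 10 [01010]: clauses=FTTT -> 0
  row 11 [01011]: clauses=FTTT -> 0
  row 12 [01100]: clauses=TTTT -> 1
  row 13 [01101]: clauses=TTTT -> 1
  row 14 [01110]: clauses=FTTT -> 0
  row 15 [01111]: clauses=FTTT -> 0
  row 16 [10000]: clauses=TTTT -> 1
  row 17 [10001]: clauses=TTTF -> 0
  row 18 [10010]: clauses=FTFT -> 0
  row 19 [10011]: clauses=FTFT -> 0
  row 20 [10100]: clauses=TTTT -> 1
  row 21 [10101]: clauses=TTTF -> 0
  row 22 [10110]: clauses=FTTT -> 0
  row 23 [10111]: clauses=FTTT -> 0
  row 24 [11000]: clauses=TTTT -> 1
  row 25 [11001]: clauses=TTTF -> 0
  row 26 [11010]: clauses=FFFT -> 0
  row 27 [11011]: clauses=FFFT -> 0
  row 28 [11100]: clauses=TTTT -> 1
  row 29 [11101]: clauses=TTTF -> 0
  row 30 [11110]: clauses=FFTT -> 0
  row 31 [11111]: clauses=FFTT -> 0
Full result column, 8 rows per line (x1,x2 fixed per line; x3,x4,x5 runs 000..111 left to right):
  rows 0-7 [x1,x2=00]: 11001100  (ones: 4)
  rows 8-15 [x1,x2=01]: 11001100  (ones: 4)
  rows 16-23 [x1,x2=10]: 10001000  (ones: 2)
  rows 24-31 [x1,x2=11]: 10001000  (ones: 2)
Satisfying assignments = 4+4+2+2 = 12

12


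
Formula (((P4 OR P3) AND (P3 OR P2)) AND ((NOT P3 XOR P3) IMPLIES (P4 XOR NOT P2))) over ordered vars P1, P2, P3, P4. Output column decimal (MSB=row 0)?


Formula: (((P4 OR P3) AND (P3 OR P2)) AND ((NOT P3 XOR P3) IMPLIES (P4 XOR NOT P2))) over P1, P2, P3, P4 (16 rows)
Evaluate each row (bits = P1,P2,P3,P4, MSB first):
  row 0 [0000]: (((0 OR 0) AND (0 OR 0)) AND ((NOT 0 XOR 0) IMPLIES (0 XOR NOT 0))) -> 0
  row 1 [0001]: (((1 OR 0) AND (0 OR 0)) AND ((NOT 0 XOR 0) IMPLIES (1 XOR NOT 0))) -> 0
  row 2 [0010]: (((0 OR 1) AND (1 OR 0)) AND ((NOT 1 XOR 1) IMPLIES (0 XOR NOT 0))) -> 1
  row 3 [0011]: (((1 OR 1) AND (1 OR 0)) AND ((NOT 1 XOR 1) IMPLIES (1 XOR NOT 0))) -> 0
  row 4 [0100]: (((0 OR 0) AND (0 OR 1)) AND ((NOT 0 XOR 0) IMPLIES (0 XOR NOT 1))) -> 0
  row 5 [0101]: (((1 OR 0) AND (0 OR 1)) AND ((NOT 0 XOR 0) IMPLIES (1 XOR NOT 1))) -> 1
  row 6 [0110]: (((0 OR 1) AND (1 OR 1)) AND ((NOT 1 XOR 1) IMPLIES (0 XOR NOT 1))) -> 0
  row 7 [0111]: (((1 OR 1) AND (1 OR 1)) AND ((NOT 1 XOR 1) IMPLIES (1 XOR NOT 1))) -> 1
  row 8 [1000]: (((0 OR 0) AND (0 OR 0)) AND ((NOT 0 XOR 0) IMPLIES (0 XOR NOT 0))) -> 0
  row 9 [1001]: (((1 OR 0) AND (0 OR 0)) AND ((NOT 0 XOR 0) IMPLIES (1 XOR NOT 0))) -> 0
  row 10 [1010]: (((0 OR 1) AND (1 OR 0)) AND ((NOT 1 XOR 1) IMPLIES (0 XOR NOT 0))) -> 1
  row 11 [1011]: (((1 OR 1) AND (1 OR 0)) AND ((NOT 1 XOR 1) IMPLIES (1 XOR NOT 0))) -> 0
  row 12 [1100]: (((0 OR 0) AND (0 OR 1)) AND ((NOT 0 XOR 0) IMPLIES (0 XOR NOT 1))) -> 0
  row 13 [1101]: (((1 OR 0) AND (0 OR 1)) AND ((NOT 0 XOR 0) IMPLIES (1 XOR NOT 1))) -> 1
  row 14 [1110]: (((0 OR 1) AND (1 OR 1)) AND ((NOT 1 XOR 1) IMPLIES (0 XOR NOT 1))) -> 0
  row 15 [1111]: (((1 OR 1) AND (1 OR 1)) AND ((NOT 1 XOR 1) IMPLIES (1 XOR NOT 1))) -> 1
Full result column, 4 rows per line (P1,P2 fixed per line; P3,P4 runs 00..11 left to right):
  rows 0-3 [P1,P2=00]: 0010  = hex 2
  rows 4-7 [P1,P2=01]: 0101  = hex 5
  rows 8-11 [P1,P2=10]: 0010  = hex 2
  rows 12-15 [P1,P2=11]: 0101  = hex 5
Output column (row 0 .. row 15) = 0010010100100101
Output column grouped in 4s = 0010 0101 0010 0101 = 0x2525
Convert to decimal digit by digit (value = value*16 + digit):
  2 -> 2
  2*16 + 5 = 37
  37*16 + 2 = 594
  594*16 + 5 = 9509
Decimal = 9509

9509


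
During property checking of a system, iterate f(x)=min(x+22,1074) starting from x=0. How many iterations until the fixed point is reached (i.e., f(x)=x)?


Step 1: x=0, cap=1074, increment=22
Step 2: x grows by 22 each step until capped at 1074; fixed point is x=1074
Step 3: iterations = ceil(1074/22) = 49

49


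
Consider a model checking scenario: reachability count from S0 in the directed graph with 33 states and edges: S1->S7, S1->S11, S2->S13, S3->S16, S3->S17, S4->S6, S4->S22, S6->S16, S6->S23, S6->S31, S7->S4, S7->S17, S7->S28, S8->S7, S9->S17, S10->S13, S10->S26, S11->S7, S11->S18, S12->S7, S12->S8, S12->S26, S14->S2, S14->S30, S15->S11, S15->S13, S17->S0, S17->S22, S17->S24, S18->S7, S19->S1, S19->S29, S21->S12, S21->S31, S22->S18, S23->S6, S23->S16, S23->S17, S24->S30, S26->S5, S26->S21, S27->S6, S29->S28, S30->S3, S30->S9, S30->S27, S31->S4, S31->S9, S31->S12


BFS from S0:
  layer 0: {S0}
Reachable set: {S0}
Count = 1

1


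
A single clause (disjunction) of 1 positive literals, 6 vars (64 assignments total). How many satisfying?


Step 1: Total=2^6=64
Step 2: Unsat when all 1 false: 2^5=32
Step 3: Sat=64-32=32

32


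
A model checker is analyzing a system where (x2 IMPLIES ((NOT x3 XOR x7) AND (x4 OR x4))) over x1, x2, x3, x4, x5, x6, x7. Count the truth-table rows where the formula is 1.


Formula: (x2 IMPLIES ((NOT x3 XOR x7) AND (x4 OR x4))) over 7 vars (128 rows)
Evaluate each row (x1, x2, x3, x4, x5, x6, x7 as bits, MSB first):
  row 0 [0000000]: (0 IMPLIES ((NOT 0 XOR 0) AND (0 OR 0))) -> 1
  row 1 [0000001]: (0 IMPLIES ((NOT 0 XOR 1) AND (0 OR 0))) -> 1
  row 2 [0000010]: (0 IMPLIES ((NOT 0 XOR 0) AND (0 OR 0))) -> 1
  row 3 [0000011]: (0 IMPLIES ((NOT 0 XOR 1) AND (0 OR 0))) -> 1
  row 4 [0000100]: (0 IMPLIES ((NOT 0 XOR 0) AND (0 OR 0))) -> 1
  (every remaining row is evaluated the same way; all 128 results are listed next)
Full result column, 8 rows per line (x1,x2,x3,x4 fixed per line; x5,x6,x7 runs 000..111 left to right):
  rows 0-7 [x1,x2,x3,x4=0000]: 11111111  (ones: 8)
  rows 8-15 [x1,x2,x3,x4=0001]: 11111111  (ones: 8)
  rows 16-23 [x1,x2,x3,x4=0010]: 11111111  (ones: 8)
  rows 24-31 [x1,x2,x3,x4=0011]: 11111111  (ones: 8)
  rows 32-39 [x1,x2,x3,x4=0100]: 00000000  (ones: 0)
  rows 40-47 [x1,x2,x3,x4=0101]: 10101010  (ones: 4)
  rows 48-55 [x1,x2,x3,x4=0110]: 00000000  (ones: 0)
  rows 56-63 [x1,x2,x3,x4=0111]: 01010101  (ones: 4)
  rows 64-71 [x1,x2,x3,x4=1000]: 11111111  (ones: 8)
  rows 72-79 [x1,x2,x3,x4=1001]: 11111111  (ones: 8)
  rows 80-87 [x1,x2,x3,x4=1010]: 11111111  (ones: 8)
  rows 88-95 [x1,x2,x3,x4=1011]: 11111111  (ones: 8)
  rows 96-103 [x1,x2,x3,x4=1100]: 00000000  (ones: 0)
  rows 104-111 [x1,x2,x3,x4=1101]: 10101010  (ones: 4)
  rows 112-119 [x1,x2,x3,x4=1110]: 00000000  (ones: 0)
  rows 120-127 [x1,x2,x3,x4=1111]: 01010101  (ones: 4)
Count of 1-rows = 8+8+8+8+0+4+0+4+8+8+8+8+0+4+0+4 = 80

80


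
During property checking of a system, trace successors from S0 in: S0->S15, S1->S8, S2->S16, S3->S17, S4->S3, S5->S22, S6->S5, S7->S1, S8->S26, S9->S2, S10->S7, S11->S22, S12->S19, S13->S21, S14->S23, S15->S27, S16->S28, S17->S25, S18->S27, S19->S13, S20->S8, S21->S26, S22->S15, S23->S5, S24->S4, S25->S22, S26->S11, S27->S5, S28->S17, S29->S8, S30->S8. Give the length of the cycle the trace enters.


Trace from S0 until a state repeats:
  S0 -> S15 -> S27 -> S5 -> S22 -> S15
S15 first seen at step 1, revisited at step 5.
Cycle length = 5 - 1 = 4

4


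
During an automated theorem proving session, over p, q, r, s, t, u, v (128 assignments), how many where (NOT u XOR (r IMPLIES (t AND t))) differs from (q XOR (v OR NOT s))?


F1 = (NOT u XOR (r IMPLIES (t AND t)))
F2 = (q XOR (v OR NOT s))
Evaluate both on each of 128 rows (bits = p,q,r,s,t,u,v):
  row 0 [0000000]: F1=0 F2=1 (differ) -> 1
  row 1 [0000001]: F1=0 F2=1 (differ) -> 1
  row 2 [0000010]: F1=1 F2=1 -> 0
  row 3 [0000011]: F1=1 F2=1 -> 0
  row 4 [0000100]: F1=0 F2=1 (differ) -> 1
  (every remaining row is evaluated the same way; all 128 results are listed next)
Full result column, 8 rows per line (p,q,r,s fixed per line; t,u,v runs 000..111 left to right):
  rows 0-7 [p,q,r,s=0000]: 11001100  (ones: 4)
  rows 8-15 [p,q,r,s=0001]: 01100110  (ones: 4)
  rows 16-23 [p,q,r,s=0010]: 00111100  (ones: 4)
  rows 24-31 [p,q,r,s=0011]: 10010110  (ones: 4)
  rows 32-39 [p,q,r,s=0100]: 00110011  (ones: 4)
  rows 40-47 [p,q,r,s=0101]: 10011001  (ones: 4)
  rows 48-55 [p,q,r,s=0110]: 11000011  (ones: 4)
  rows 56-63 [p,q,r,s=0111]: 01101001  (ones: 4)
  rows 64-71 [p,q,r,s=1000]: 11001100  (ones: 4)
  rows 72-79 [p,q,r,s=1001]: 01100110  (ones: 4)
  rows 80-87 [p,q,r,s=1010]: 00111100  (ones: 4)
  rows 88-95 [p,q,r,s=1011]: 10010110  (ones: 4)
  rows 96-103 [p,q,r,s=1100]: 00110011  (ones: 4)
  rows 104-111 [p,q,r,s=1101]: 10011001  (ones: 4)
  rows 112-119 [p,q,r,s=1110]: 11000011  (ones: 4)
  rows 120-127 [p,q,r,s=1111]: 01101001  (ones: 4)
Disagreements = 4+4+4+4+4+4+4+4+4+4+4+4+4+4+4+4 = 64

64


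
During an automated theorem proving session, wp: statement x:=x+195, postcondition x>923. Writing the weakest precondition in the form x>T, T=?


Formula: wp(x:=E, P) = P[E/x] (substitute E for x in postcondition)
Step 1: Postcondition: x>923
Step 2: Substitute x+195 for x: x+195>923
Step 3: Solve for x: x > 923-195 = 728

728


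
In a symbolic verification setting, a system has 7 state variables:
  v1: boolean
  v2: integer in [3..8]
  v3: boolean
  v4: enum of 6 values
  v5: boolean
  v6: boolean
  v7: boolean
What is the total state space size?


State space = product of domain sizes of all variables.
Domain sizes:
  v1 (boolean): 2
  v2 (integer in [3..8]): 6
  v3 (boolean): 2
  v4 (enum of 6 values): 6
  v5 (boolean): 2
  v6 (boolean): 2
  v7 (boolean): 2
Product = 2 * 6 * 2 * 6 * 2 * 2 * 2 = 1152

1152


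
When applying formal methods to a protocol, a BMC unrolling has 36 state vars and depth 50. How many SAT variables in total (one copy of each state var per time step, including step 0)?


BMC unrolls to depth k, creating one copy of each state var for steps 0..k.
Step count = 50 + 1 = 51 (steps 0 through 50)
Vars per step = 36
Total = 36 * 51 = 1836

1836


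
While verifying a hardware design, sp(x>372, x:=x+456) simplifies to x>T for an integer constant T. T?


Formula: sp(P, x:=E) = exists old_x. (x = E[old_x/x]) AND P[old_x/x] (old_x is the value of x before the assignment; eliminate old_x by solving x = E[old_x/x] for old_x)
Step 1: Precondition P: x>372, i.e. old_x > 372
Step 2: Assignment gives x = old_x + 456, so old_x = x - 456
Step 3: Substitute into P: x - 456 > 372
Step 4: Simplify: x > 372+456 = 828

828


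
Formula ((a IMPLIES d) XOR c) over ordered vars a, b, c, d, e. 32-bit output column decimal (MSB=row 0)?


Formula: ((a IMPLIES d) XOR c) over a, b, c, d, e (32 rows)
Evaluate each row (bits = a,b,c,d,e, MSB first):
  row 0 [00000]: ((0 IMPLIES 0) XOR 0) -> 1
  row 1 [00001]: ((0 IMPLIES 0) XOR 0) -> 1
  row 2 [00010]: ((0 IMPLIES 1) XOR 0) -> 1
  row 3 [00011]: ((0 IMPLIES 1) XOR 0) -> 1
  row 4 [00100]: ((0 IMPLIES 0) XOR 1) -> 0
  row 5 [00101]: ((0 IMPLIES 0) XOR 1) -> 0
  row 6 [00110]: ((0 IMPLIES 1) XOR 1) -> 0
  row 7 [00111]: ((0 IMPLIES 1) XOR 1) -> 0
  row 8 [01000]: ((0 IMPLIES 0) XOR 0) -> 1
  row 9 [01001]: ((0 IMPLIES 0) XOR 0) -> 1
  row 10 [01010]: ((0 IMPLIES 1) XOR 0) -> 1
  row 11 [01011]: ((0 IMPLIES 1) XOR 0) -> 1
  row 12 [01100]: ((0 IMPLIES 0) XOR 1) -> 0
  row 13 [01101]: ((0 IMPLIES 0) XOR 1) -> 0
  row 14 [01110]: ((0 IMPLIES 1) XOR 1) -> 0
  row 15 [01111]: ((0 IMPLIES 1) XOR 1) -> 0
  row 16 [10000]: ((1 IMPLIES 0) XOR 0) -> 0
  row 17 [10001]: ((1 IMPLIES 0) XOR 0) -> 0
  row 18 [10010]: ((1 IMPLIES 1) XOR 0) -> 1
  row 19 [10011]: ((1 IMPLIES 1) XOR 0) -> 1
  row 20 [10100]: ((1 IMPLIES 0) XOR 1) -> 1
  row 21 [10101]: ((1 IMPLIES 0) XOR 1) -> 1
  row 22 [10110]: ((1 IMPLIES 1) XOR 1) -> 0
  row 23 [10111]: ((1 IMPLIES 1) XOR 1) -> 0
  row 24 [11000]: ((1 IMPLIES 0) XOR 0) -> 0
  row 25 [11001]: ((1 IMPLIES 0) XOR 0) -> 0
  row 26 [11010]: ((1 IMPLIES 1) XOR 0) -> 1
  row 27 [11011]: ((1 IMPLIES 1) XOR 0) -> 1
  row 28 [11100]: ((1 IMPLIES 0) XOR 1) -> 1
  row 29 [11101]: ((1 IMPLIES 0) XOR 1) -> 1
  row 30 [11110]: ((1 IMPLIES 1) XOR 1) -> 0
  row 31 [11111]: ((1 IMPLIES 1) XOR 1) -> 0
Full result column, 4 rows per line (a,b,c fixed per line; d,e runs 00..11 left to right):
  rows 0-3 [a,b,c=000]: 1111  = hex F
  rows 4-7 [a,b,c=001]: 0000  = hex 0
  rows 8-11 [a,b,c=010]: 1111  = hex F
  rows 12-15 [a,b,c=011]: 0000  = hex 0
  rows 16-19 [a,b,c=100]: 0011  = hex 3
  rows 20-23 [a,b,c=101]: 1100  = hex C
  rows 24-27 [a,b,c=110]: 0011  = hex 3
  rows 28-31 [a,b,c=111]: 1100  = hex C
Output column (row 0 .. row 31) = 11110000111100000011110000111100
Output column grouped in 4s = 1111 0000 1111 0000 0011 1100 0011 1100 = 0xF0F03C3C
Convert to decimal digit by digit (value = value*16 + digit):
  F -> 15
  15*16 + 0 = 240
  240*16 + 15 (F) = 3855
  3855*16 + 0 = 61680
  61680*16 + 3 = 986883
  986883*16 + 12 (C) = 15790140
  15790140*16 + 3 = 252642243
  252642243*16 + 12 (C) = 4042275900
Decimal = 4042275900

4042275900


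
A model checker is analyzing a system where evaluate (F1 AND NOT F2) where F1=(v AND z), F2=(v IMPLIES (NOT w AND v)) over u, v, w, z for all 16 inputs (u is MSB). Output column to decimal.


F1 = (v AND z)
F2 = (v IMPLIES (NOT w AND v))
Counterexample to F1=>F2 is where F1=1 and F2=0.
Evaluate each row (bits = u,v,w,z, MSB first):
  row 0 [0000]: F1=0 F2=1 -> F1&~F2 -> 0
  row 1 [0001]: F1=0 F2=1 -> F1&~F2 -> 0
  row 2 [0010]: F1=0 F2=1 -> F1&~F2 -> 0
  row 3 [0011]: F1=0 F2=1 -> F1&~F2 -> 0
  row 4 [0100]: F1=0 F2=1 -> F1&~F2 -> 0
  row 5 [0101]: F1=1 F2=1 -> F1&~F2 -> 0
  row 6 [0110]: F1=0 F2=0 -> F1&~F2 -> 0
  row 7 [0111]: F1=1 F2=0 -> F1&~F2 -> 1
  row 8 [1000]: F1=0 F2=1 -> F1&~F2 -> 0
  row 9 [1001]: F1=0 F2=1 -> F1&~F2 -> 0
  row 10 [1010]: F1=0 F2=1 -> F1&~F2 -> 0
  row 11 [1011]: F1=0 F2=1 -> F1&~F2 -> 0
  row 12 [1100]: F1=0 F2=1 -> F1&~F2 -> 0
  row 13 [1101]: F1=1 F2=1 -> F1&~F2 -> 0
  row 14 [1110]: F1=0 F2=0 -> F1&~F2 -> 0
  row 15 [1111]: F1=1 F2=0 -> F1&~F2 -> 1
Full result column, 4 rows per line (u,v fixed per line; w,z runs 00..11 left to right):
  rows 0-3 [u,v=00]: 0000  = hex 0
  rows 4-7 [u,v=01]: 0001  = hex 1
  rows 8-11 [u,v=10]: 0000  = hex 0
  rows 12-15 [u,v=11]: 0001  = hex 1
Counterexample vector (row 0 .. row 15) = 0000000100000001
Output column grouped in 4s = 0000 0001 0000 0001 = 0x0101
Convert to decimal digit by digit (value = value*16 + digit):
  0 -> 0
  0*16 + 1 = 1
  1*16 + 0 = 16
  16*16 + 1 = 257
Decimal = 257

257


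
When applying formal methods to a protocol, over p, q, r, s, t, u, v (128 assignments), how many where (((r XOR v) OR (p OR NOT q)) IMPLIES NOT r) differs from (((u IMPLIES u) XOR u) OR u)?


F1 = (((r XOR v) OR (p OR NOT q)) IMPLIES NOT r)
F2 = (((u IMPLIES u) XOR u) OR u)
Evaluate both on each of 128 rows (bits = p,q,r,s,t,u,v):
  row 0 [0000000]: F1=1 F2=1 -> 0
  row 1 [0000001]: F1=1 F2=1 -> 0
  row 2 [0000010]: F1=1 F2=1 -> 0
  row 3 [0000011]: F1=1 F2=1 -> 0
  row 4 [0000100]: F1=1 F2=1 -> 0
  (every remaining row is evaluated the same way; all 128 results are listed next)
Full result column, 8 rows per line (p,q,r,s fixed per line; t,u,v runs 000..111 left to right):
  rows 0-7 [p,q,r,s=0000]: 00000000  (ones: 0)
  rows 8-15 [p,q,r,s=0001]: 00000000  (ones: 0)
  rows 16-23 [p,q,r,s=0010]: 11111111  (ones: 8)
  rows 24-31 [p,q,r,s=0011]: 11111111  (ones: 8)
  rows 32-39 [p,q,r,s=0100]: 00000000  (ones: 0)
  rows 40-47 [p,q,r,s=0101]: 00000000  (ones: 0)
  rows 48-55 [p,q,r,s=0110]: 10101010  (ones: 4)
  rows 56-63 [p,q,r,s=0111]: 10101010  (ones: 4)
  rows 64-71 [p,q,r,s=1000]: 00000000  (ones: 0)
  rows 72-79 [p,q,r,s=1001]: 00000000  (ones: 0)
  rows 80-87 [p,q,r,s=1010]: 11111111  (ones: 8)
  rows 88-95 [p,q,r,s=1011]: 11111111  (ones: 8)
  rows 96-103 [p,q,r,s=1100]: 00000000  (ones: 0)
  rows 104-111 [p,q,r,s=1101]: 00000000  (ones: 0)
  rows 112-119 [p,q,r,s=1110]: 11111111  (ones: 8)
  rows 120-127 [p,q,r,s=1111]: 11111111  (ones: 8)
Disagreements = 0+0+8+8+0+0+4+4+0+0+8+8+0+0+8+8 = 56

56


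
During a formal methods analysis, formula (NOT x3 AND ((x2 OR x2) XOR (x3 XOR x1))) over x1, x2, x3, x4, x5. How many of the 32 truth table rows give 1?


Formula: (NOT x3 AND ((x2 OR x2) XOR (x3 XOR x1))) over 5 vars (32 rows)
Evaluate each row (x1, x2, x3, x4, x5 as bits, MSB first):
  row 0 [00000]: (NOT 0 AND ((0 OR 0) XOR (0 XOR 0))) -> 0
  row 1 [00001]: (NOT 0 AND ((0 OR 0) XOR (0 XOR 0))) -> 0
  row 2 [00010]: (NOT 0 AND ((0 OR 0) XOR (0 XOR 0))) -> 0
  row 3 [00011]: (NOT 0 AND ((0 OR 0) XOR (0 XOR 0))) -> 0
  row 4 [00100]: (NOT 1 AND ((0 OR 0) XOR (1 XOR 0))) -> 0
  row 5 [00101]: (NOT 1 AND ((0 OR 0) XOR (1 XOR 0))) -> 0
  row 6 [00110]: (NOT 1 AND ((0 OR 0) XOR (1 XOR 0))) -> 0
  row 7 [00111]: (NOT 1 AND ((0 OR 0) XOR (1 XOR 0))) -> 0
  row 8 [01000]: (NOT 0 AND ((1 OR 1) XOR (0 XOR 0))) -> 1
  row 9 [01001]: (NOT 0 AND ((1 OR 1) XOR (0 XOR 0))) -> 1
  row 10 [01010]: (NOT 0 AND ((1 OR 1) XOR (0 XOR 0))) -> 1
  row 11 [01011]: (NOT 0 AND ((1 OR 1) XOR (0 XOR 0))) -> 1
  row 12 [01100]: (NOT 1 AND ((1 OR 1) XOR (1 XOR 0))) -> 0
  row 13 [01101]: (NOT 1 AND ((1 OR 1) XOR (1 XOR 0))) -> 0
  row 14 [01110]: (NOT 1 AND ((1 OR 1) XOR (1 XOR 0))) -> 0
  row 15 [01111]: (NOT 1 AND ((1 OR 1) XOR (1 XOR 0))) -> 0
  row 16 [10000]: (NOT 0 AND ((0 OR 0) XOR (0 XOR 1))) -> 1
  row 17 [10001]: (NOT 0 AND ((0 OR 0) XOR (0 XOR 1))) -> 1
  row 18 [10010]: (NOT 0 AND ((0 OR 0) XOR (0 XOR 1))) -> 1
  row 19 [10011]: (NOT 0 AND ((0 OR 0) XOR (0 XOR 1))) -> 1
  row 20 [10100]: (NOT 1 AND ((0 OR 0) XOR (1 XOR 1))) -> 0
  row 21 [10101]: (NOT 1 AND ((0 OR 0) XOR (1 XOR 1))) -> 0
  row 22 [10110]: (NOT 1 AND ((0 OR 0) XOR (1 XOR 1))) -> 0
  row 23 [10111]: (NOT 1 AND ((0 OR 0) XOR (1 XOR 1))) -> 0
  row 24 [11000]: (NOT 0 AND ((1 OR 1) XOR (0 XOR 1))) -> 0
  row 25 [11001]: (NOT 0 AND ((1 OR 1) XOR (0 XOR 1))) -> 0
  row 26 [11010]: (NOT 0 AND ((1 OR 1) XOR (0 XOR 1))) -> 0
  row 27 [11011]: (NOT 0 AND ((1 OR 1) XOR (0 XOR 1))) -> 0
  row 28 [11100]: (NOT 1 AND ((1 OR 1) XOR (1 XOR 1))) -> 0
  row 29 [11101]: (NOT 1 AND ((1 OR 1) XOR (1 XOR 1))) -> 0
  row 30 [11110]: (NOT 1 AND ((1 OR 1) XOR (1 XOR 1))) -> 0
  row 31 [11111]: (NOT 1 AND ((1 OR 1) XOR (1 XOR 1))) -> 0
Full result column, 8 rows per line (x1,x2 fixed per line; x3,x4,x5 runs 000..111 left to right):
  rows 0-7 [x1,x2=00]: 00000000  (ones: 0)
  rows 8-15 [x1,x2=01]: 11110000  (ones: 4)
  rows 16-23 [x1,x2=10]: 11110000  (ones: 4)
  rows 24-31 [x1,x2=11]: 00000000  (ones: 0)
Count of 1-rows = 0+4+4+0 = 8

8


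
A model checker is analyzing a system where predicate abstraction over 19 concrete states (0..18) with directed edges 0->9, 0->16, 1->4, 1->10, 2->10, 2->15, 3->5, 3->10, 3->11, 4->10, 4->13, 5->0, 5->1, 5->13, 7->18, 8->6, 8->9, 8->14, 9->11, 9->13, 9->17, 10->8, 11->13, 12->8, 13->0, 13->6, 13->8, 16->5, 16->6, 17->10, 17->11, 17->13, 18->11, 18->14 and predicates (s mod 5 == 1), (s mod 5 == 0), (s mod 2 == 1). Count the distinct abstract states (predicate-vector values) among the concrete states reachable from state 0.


BFS from 0:
Concrete reachable: {0, 1, 4, 5, 6, 8, 9, 10, 11, 13, 14, 16, 17}
Abstract via predicates (s mod 5 == 1), (s mod 5 == 0), (s mod 2 == 1):
  (0,0,0) <- {4, 8, 14}
  (0,0,1) <- {9, 13, 17}
  (0,1,0) <- {0, 10}
  (0,1,1) <- {5}
  (1,0,0) <- {6, 16}
  (1,0,1) <- {1, 11}
Distinct abstract states = 6

6


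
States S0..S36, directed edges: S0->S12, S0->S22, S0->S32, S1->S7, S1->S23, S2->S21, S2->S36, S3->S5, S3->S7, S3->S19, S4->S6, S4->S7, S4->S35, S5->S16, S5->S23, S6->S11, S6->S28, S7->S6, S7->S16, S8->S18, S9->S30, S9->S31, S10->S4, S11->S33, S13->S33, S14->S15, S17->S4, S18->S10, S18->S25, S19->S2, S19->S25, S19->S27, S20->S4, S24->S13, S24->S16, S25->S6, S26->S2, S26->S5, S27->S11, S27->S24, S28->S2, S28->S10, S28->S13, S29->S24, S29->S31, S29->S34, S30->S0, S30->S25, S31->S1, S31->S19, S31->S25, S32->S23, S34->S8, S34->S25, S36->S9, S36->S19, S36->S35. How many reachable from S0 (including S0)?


BFS from S0:
  layer 0: {S0}
  layer 1: {S12, S22, S32}
  layer 2: {S23}
Reachable set: {S0, S12, S22, S23, S32}
Count = 5

5
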